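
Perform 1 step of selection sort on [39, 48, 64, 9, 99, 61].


Initial: [39, 48, 64, 9, 99, 61]
Step 1: min=9 at 3
  Swap: [9, 48, 64, 39, 99, 61]

After 1 step: [9, 48, 64, 39, 99, 61]


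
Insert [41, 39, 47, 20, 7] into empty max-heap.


Insert 41: [41]
Insert 39: [41, 39]
Insert 47: [47, 39, 41]
Insert 20: [47, 39, 41, 20]
Insert 7: [47, 39, 41, 20, 7]

Final heap: [47, 39, 41, 20, 7]


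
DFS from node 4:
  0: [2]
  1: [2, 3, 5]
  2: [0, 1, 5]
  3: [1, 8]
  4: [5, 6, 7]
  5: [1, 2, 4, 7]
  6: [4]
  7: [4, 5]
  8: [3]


Visit 4, push [7, 6, 5]
Visit 5, push [7, 2, 1]
Visit 1, push [3, 2]
Visit 2, push [0]
Visit 0, push []
Visit 3, push [8]
Visit 8, push []
Visit 7, push []
Visit 6, push []

DFS order: [4, 5, 1, 2, 0, 3, 8, 7, 6]


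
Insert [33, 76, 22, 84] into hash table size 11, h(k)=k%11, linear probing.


Insert 33: h=0 -> slot 0
Insert 76: h=10 -> slot 10
Insert 22: h=0, 1 probes -> slot 1
Insert 84: h=7 -> slot 7

Table: [33, 22, None, None, None, None, None, 84, None, None, 76]


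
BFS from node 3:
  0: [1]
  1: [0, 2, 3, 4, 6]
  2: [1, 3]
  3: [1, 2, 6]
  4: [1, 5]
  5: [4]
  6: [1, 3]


Visit 3, enqueue [1, 2, 6]
Visit 1, enqueue [0, 4]
Visit 2, enqueue []
Visit 6, enqueue []
Visit 0, enqueue []
Visit 4, enqueue [5]
Visit 5, enqueue []

BFS order: [3, 1, 2, 6, 0, 4, 5]


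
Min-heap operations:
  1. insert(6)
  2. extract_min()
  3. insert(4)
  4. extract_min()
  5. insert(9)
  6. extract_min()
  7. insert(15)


insert(6) -> [6]
extract_min()->6, []
insert(4) -> [4]
extract_min()->4, []
insert(9) -> [9]
extract_min()->9, []
insert(15) -> [15]

Final heap: [15]


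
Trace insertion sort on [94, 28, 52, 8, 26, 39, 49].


Initial: [94, 28, 52, 8, 26, 39, 49]
Insert 28: [28, 94, 52, 8, 26, 39, 49]
Insert 52: [28, 52, 94, 8, 26, 39, 49]
Insert 8: [8, 28, 52, 94, 26, 39, 49]
Insert 26: [8, 26, 28, 52, 94, 39, 49]
Insert 39: [8, 26, 28, 39, 52, 94, 49]
Insert 49: [8, 26, 28, 39, 49, 52, 94]

Sorted: [8, 26, 28, 39, 49, 52, 94]


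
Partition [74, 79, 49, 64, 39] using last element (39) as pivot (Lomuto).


Pivot: 39
Place pivot at 0: [39, 79, 49, 64, 74]

Partitioned: [39, 79, 49, 64, 74]


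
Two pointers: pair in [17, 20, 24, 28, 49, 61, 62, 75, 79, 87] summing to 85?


lo=0(17)+hi=9(87)=104
lo=0(17)+hi=8(79)=96
lo=0(17)+hi=7(75)=92
lo=0(17)+hi=6(62)=79
lo=1(20)+hi=6(62)=82
lo=2(24)+hi=6(62)=86
lo=2(24)+hi=5(61)=85

Yes: 24+61=85


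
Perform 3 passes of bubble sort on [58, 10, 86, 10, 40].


Initial: [58, 10, 86, 10, 40]
Pass 1: [10, 58, 10, 40, 86] (3 swaps)
Pass 2: [10, 10, 40, 58, 86] (2 swaps)
Pass 3: [10, 10, 40, 58, 86] (0 swaps)

After 3 passes: [10, 10, 40, 58, 86]


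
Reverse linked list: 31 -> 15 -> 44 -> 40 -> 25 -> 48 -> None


Step 1: curr=31, set curr.next=prev(None) | reversed so far: 31
Step 2: curr=15, set curr.next=prev(31) | reversed so far: 15 -> 31
Step 3: curr=44, set curr.next=prev(15) | reversed so far: 44 -> 15 -> 31
Step 4: curr=40, set curr.next=prev(44) | reversed so far: 40 -> 44 -> 15 -> 31
Step 5: curr=25, set curr.next=prev(40) | reversed so far: 25 -> 40 -> 44 -> 15 -> 31
Step 6: curr=48, set curr.next=prev(25) | reversed so far: 48 -> 25 -> 40 -> 44 -> 15 -> 31

48 -> 25 -> 40 -> 44 -> 15 -> 31 -> None


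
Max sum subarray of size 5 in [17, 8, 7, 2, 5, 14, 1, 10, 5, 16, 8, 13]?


[0:5]: 39
[1:6]: 36
[2:7]: 29
[3:8]: 32
[4:9]: 35
[5:10]: 46
[6:11]: 40
[7:12]: 52

Max: 52 at [7:12]


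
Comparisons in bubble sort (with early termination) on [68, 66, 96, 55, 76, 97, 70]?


Algorithm: bubble sort (with early termination)
Input: [68, 66, 96, 55, 76, 97, 70]
Sorted: [55, 66, 68, 70, 76, 96, 97]

18


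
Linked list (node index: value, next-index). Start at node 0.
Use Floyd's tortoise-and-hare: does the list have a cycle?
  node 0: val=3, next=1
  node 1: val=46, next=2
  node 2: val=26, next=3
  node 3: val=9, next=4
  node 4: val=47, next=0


Floyd's tortoise (slow, +1) and hare (fast, +2):
  init: slow=0, fast=0
  step 1: slow=1, fast=2
  step 2: slow=2, fast=4
  step 3: slow=3, fast=1
  step 4: slow=4, fast=3
  step 5: slow=0, fast=0
  slow == fast at node 0: cycle detected

Cycle: yes


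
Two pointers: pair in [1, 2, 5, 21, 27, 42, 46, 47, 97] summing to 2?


lo=0(1)+hi=8(97)=98
lo=0(1)+hi=7(47)=48
lo=0(1)+hi=6(46)=47
lo=0(1)+hi=5(42)=43
lo=0(1)+hi=4(27)=28
lo=0(1)+hi=3(21)=22
lo=0(1)+hi=2(5)=6
lo=0(1)+hi=1(2)=3

No pair found


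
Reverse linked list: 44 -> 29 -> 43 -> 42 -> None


Step 1: curr=44, set curr.next=prev(None) | reversed so far: 44
Step 2: curr=29, set curr.next=prev(44) | reversed so far: 29 -> 44
Step 3: curr=43, set curr.next=prev(29) | reversed so far: 43 -> 29 -> 44
Step 4: curr=42, set curr.next=prev(43) | reversed so far: 42 -> 43 -> 29 -> 44

42 -> 43 -> 29 -> 44 -> None


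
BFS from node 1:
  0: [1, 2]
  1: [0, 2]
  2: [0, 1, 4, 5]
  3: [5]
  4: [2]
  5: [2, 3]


Visit 1, enqueue [0, 2]
Visit 0, enqueue []
Visit 2, enqueue [4, 5]
Visit 4, enqueue []
Visit 5, enqueue [3]
Visit 3, enqueue []

BFS order: [1, 0, 2, 4, 5, 3]


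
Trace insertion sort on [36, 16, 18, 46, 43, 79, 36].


Initial: [36, 16, 18, 46, 43, 79, 36]
Insert 16: [16, 36, 18, 46, 43, 79, 36]
Insert 18: [16, 18, 36, 46, 43, 79, 36]
Insert 46: [16, 18, 36, 46, 43, 79, 36]
Insert 43: [16, 18, 36, 43, 46, 79, 36]
Insert 79: [16, 18, 36, 43, 46, 79, 36]
Insert 36: [16, 18, 36, 36, 43, 46, 79]

Sorted: [16, 18, 36, 36, 43, 46, 79]


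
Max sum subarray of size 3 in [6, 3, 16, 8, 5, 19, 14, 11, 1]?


[0:3]: 25
[1:4]: 27
[2:5]: 29
[3:6]: 32
[4:7]: 38
[5:8]: 44
[6:9]: 26

Max: 44 at [5:8]


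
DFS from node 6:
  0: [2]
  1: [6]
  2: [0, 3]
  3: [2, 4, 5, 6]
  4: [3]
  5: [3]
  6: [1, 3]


Visit 6, push [3, 1]
Visit 1, push []
Visit 3, push [5, 4, 2]
Visit 2, push [0]
Visit 0, push []
Visit 4, push []
Visit 5, push []

DFS order: [6, 1, 3, 2, 0, 4, 5]


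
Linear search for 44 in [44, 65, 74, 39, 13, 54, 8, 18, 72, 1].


i=0: 44==44 found!

Found at 0, 1 comps


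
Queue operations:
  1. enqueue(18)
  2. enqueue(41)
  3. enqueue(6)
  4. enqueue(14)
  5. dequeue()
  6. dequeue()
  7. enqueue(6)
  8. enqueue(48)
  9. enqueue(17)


enqueue(18) -> [18]
enqueue(41) -> [18, 41]
enqueue(6) -> [18, 41, 6]
enqueue(14) -> [18, 41, 6, 14]
dequeue()->18, [41, 6, 14]
dequeue()->41, [6, 14]
enqueue(6) -> [6, 14, 6]
enqueue(48) -> [6, 14, 6, 48]
enqueue(17) -> [6, 14, 6, 48, 17]

Final queue: [6, 14, 6, 48, 17]


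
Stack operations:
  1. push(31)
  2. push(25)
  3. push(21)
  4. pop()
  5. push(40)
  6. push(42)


push(31) -> [31]
push(25) -> [31, 25]
push(21) -> [31, 25, 21]
pop()->21, [31, 25]
push(40) -> [31, 25, 40]
push(42) -> [31, 25, 40, 42]

Final stack: [31, 25, 40, 42]


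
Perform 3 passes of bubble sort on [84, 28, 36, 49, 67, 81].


Initial: [84, 28, 36, 49, 67, 81]
Pass 1: [28, 36, 49, 67, 81, 84] (5 swaps)
Pass 2: [28, 36, 49, 67, 81, 84] (0 swaps)
Pass 3: [28, 36, 49, 67, 81, 84] (0 swaps)

After 3 passes: [28, 36, 49, 67, 81, 84]


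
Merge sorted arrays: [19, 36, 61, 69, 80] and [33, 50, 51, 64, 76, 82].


Take 19 from A
Take 33 from B
Take 36 from A
Take 50 from B
Take 51 from B
Take 61 from A
Take 64 from B
Take 69 from A
Take 76 from B
Take 80 from A

Merged: [19, 33, 36, 50, 51, 61, 64, 69, 76, 80, 82]


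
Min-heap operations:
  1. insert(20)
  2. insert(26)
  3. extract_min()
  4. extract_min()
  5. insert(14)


insert(20) -> [20]
insert(26) -> [20, 26]
extract_min()->20, [26]
extract_min()->26, []
insert(14) -> [14]

Final heap: [14]


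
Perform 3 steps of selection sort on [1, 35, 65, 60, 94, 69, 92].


Initial: [1, 35, 65, 60, 94, 69, 92]
Step 1: min=1 at 0
  Swap: [1, 35, 65, 60, 94, 69, 92]
Step 2: min=35 at 1
  Swap: [1, 35, 65, 60, 94, 69, 92]
Step 3: min=60 at 3
  Swap: [1, 35, 60, 65, 94, 69, 92]

After 3 steps: [1, 35, 60, 65, 94, 69, 92]


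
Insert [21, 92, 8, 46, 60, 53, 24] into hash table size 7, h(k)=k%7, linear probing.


Insert 21: h=0 -> slot 0
Insert 92: h=1 -> slot 1
Insert 8: h=1, 1 probes -> slot 2
Insert 46: h=4 -> slot 4
Insert 60: h=4, 1 probes -> slot 5
Insert 53: h=4, 2 probes -> slot 6
Insert 24: h=3 -> slot 3

Table: [21, 92, 8, 24, 46, 60, 53]


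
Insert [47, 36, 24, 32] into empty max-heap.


Insert 47: [47]
Insert 36: [47, 36]
Insert 24: [47, 36, 24]
Insert 32: [47, 36, 24, 32]

Final heap: [47, 36, 24, 32]


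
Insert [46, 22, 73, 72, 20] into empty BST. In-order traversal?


Insert 46: root
Insert 22: L from 46
Insert 73: R from 46
Insert 72: R from 46 -> L from 73
Insert 20: L from 46 -> L from 22

In-order: [20, 22, 46, 72, 73]


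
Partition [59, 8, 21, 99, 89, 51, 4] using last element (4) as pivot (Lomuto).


Pivot: 4
Place pivot at 0: [4, 8, 21, 99, 89, 51, 59]

Partitioned: [4, 8, 21, 99, 89, 51, 59]


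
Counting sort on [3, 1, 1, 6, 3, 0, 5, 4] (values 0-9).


Input: [3, 1, 1, 6, 3, 0, 5, 4]
Counts: [1, 2, 0, 2, 1, 1, 1, 0, 0, 0]

Sorted: [0, 1, 1, 3, 3, 4, 5, 6]


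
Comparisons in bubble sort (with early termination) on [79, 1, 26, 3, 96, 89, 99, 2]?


Algorithm: bubble sort (with early termination)
Input: [79, 1, 26, 3, 96, 89, 99, 2]
Sorted: [1, 2, 3, 26, 79, 89, 96, 99]

28


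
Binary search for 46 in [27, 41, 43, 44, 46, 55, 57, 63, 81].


Step 1: lo=0, hi=8, mid=4, val=46

Found at index 4


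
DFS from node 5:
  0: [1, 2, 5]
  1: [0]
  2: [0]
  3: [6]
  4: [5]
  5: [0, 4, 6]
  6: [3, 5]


Visit 5, push [6, 4, 0]
Visit 0, push [2, 1]
Visit 1, push []
Visit 2, push []
Visit 4, push []
Visit 6, push [3]
Visit 3, push []

DFS order: [5, 0, 1, 2, 4, 6, 3]


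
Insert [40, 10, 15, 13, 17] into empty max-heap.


Insert 40: [40]
Insert 10: [40, 10]
Insert 15: [40, 10, 15]
Insert 13: [40, 13, 15, 10]
Insert 17: [40, 17, 15, 10, 13]

Final heap: [40, 17, 15, 10, 13]


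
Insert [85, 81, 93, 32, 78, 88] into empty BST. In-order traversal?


Insert 85: root
Insert 81: L from 85
Insert 93: R from 85
Insert 32: L from 85 -> L from 81
Insert 78: L from 85 -> L from 81 -> R from 32
Insert 88: R from 85 -> L from 93

In-order: [32, 78, 81, 85, 88, 93]


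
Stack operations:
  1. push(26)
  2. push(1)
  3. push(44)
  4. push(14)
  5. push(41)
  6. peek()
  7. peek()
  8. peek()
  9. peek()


push(26) -> [26]
push(1) -> [26, 1]
push(44) -> [26, 1, 44]
push(14) -> [26, 1, 44, 14]
push(41) -> [26, 1, 44, 14, 41]
peek()->41
peek()->41
peek()->41
peek()->41

Final stack: [26, 1, 44, 14, 41]


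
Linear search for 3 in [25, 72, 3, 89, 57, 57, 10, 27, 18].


i=0: 25!=3
i=1: 72!=3
i=2: 3==3 found!

Found at 2, 3 comps


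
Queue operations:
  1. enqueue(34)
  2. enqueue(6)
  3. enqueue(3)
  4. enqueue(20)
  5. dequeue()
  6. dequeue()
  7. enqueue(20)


enqueue(34) -> [34]
enqueue(6) -> [34, 6]
enqueue(3) -> [34, 6, 3]
enqueue(20) -> [34, 6, 3, 20]
dequeue()->34, [6, 3, 20]
dequeue()->6, [3, 20]
enqueue(20) -> [3, 20, 20]

Final queue: [3, 20, 20]


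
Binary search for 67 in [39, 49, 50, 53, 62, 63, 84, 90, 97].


Step 1: lo=0, hi=8, mid=4, val=62
Step 2: lo=5, hi=8, mid=6, val=84
Step 3: lo=5, hi=5, mid=5, val=63

Not found


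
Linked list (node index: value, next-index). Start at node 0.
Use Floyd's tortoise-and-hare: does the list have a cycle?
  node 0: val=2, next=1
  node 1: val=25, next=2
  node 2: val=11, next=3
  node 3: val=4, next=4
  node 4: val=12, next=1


Floyd's tortoise (slow, +1) and hare (fast, +2):
  init: slow=0, fast=0
  step 1: slow=1, fast=2
  step 2: slow=2, fast=4
  step 3: slow=3, fast=2
  step 4: slow=4, fast=4
  slow == fast at node 4: cycle detected

Cycle: yes


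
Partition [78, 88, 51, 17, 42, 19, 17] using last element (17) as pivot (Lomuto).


Pivot: 17
  17 <= 17: swap -> [17, 88, 51, 78, 42, 19, 17]
Place pivot at 1: [17, 17, 51, 78, 42, 19, 88]

Partitioned: [17, 17, 51, 78, 42, 19, 88]


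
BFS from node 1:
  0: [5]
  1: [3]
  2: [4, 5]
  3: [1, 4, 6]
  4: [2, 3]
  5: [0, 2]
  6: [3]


Visit 1, enqueue [3]
Visit 3, enqueue [4, 6]
Visit 4, enqueue [2]
Visit 6, enqueue []
Visit 2, enqueue [5]
Visit 5, enqueue [0]
Visit 0, enqueue []

BFS order: [1, 3, 4, 6, 2, 5, 0]


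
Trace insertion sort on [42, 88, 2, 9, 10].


Initial: [42, 88, 2, 9, 10]
Insert 88: [42, 88, 2, 9, 10]
Insert 2: [2, 42, 88, 9, 10]
Insert 9: [2, 9, 42, 88, 10]
Insert 10: [2, 9, 10, 42, 88]

Sorted: [2, 9, 10, 42, 88]


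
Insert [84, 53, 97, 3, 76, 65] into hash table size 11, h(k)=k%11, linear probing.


Insert 84: h=7 -> slot 7
Insert 53: h=9 -> slot 9
Insert 97: h=9, 1 probes -> slot 10
Insert 3: h=3 -> slot 3
Insert 76: h=10, 1 probes -> slot 0
Insert 65: h=10, 2 probes -> slot 1

Table: [76, 65, None, 3, None, None, None, 84, None, 53, 97]


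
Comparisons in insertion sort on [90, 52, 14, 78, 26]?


Algorithm: insertion sort
Input: [90, 52, 14, 78, 26]
Sorted: [14, 26, 52, 78, 90]

9


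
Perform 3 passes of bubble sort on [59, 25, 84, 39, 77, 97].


Initial: [59, 25, 84, 39, 77, 97]
Pass 1: [25, 59, 39, 77, 84, 97] (3 swaps)
Pass 2: [25, 39, 59, 77, 84, 97] (1 swaps)
Pass 3: [25, 39, 59, 77, 84, 97] (0 swaps)

After 3 passes: [25, 39, 59, 77, 84, 97]


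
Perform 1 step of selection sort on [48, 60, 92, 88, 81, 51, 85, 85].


Initial: [48, 60, 92, 88, 81, 51, 85, 85]
Step 1: min=48 at 0
  Swap: [48, 60, 92, 88, 81, 51, 85, 85]

After 1 step: [48, 60, 92, 88, 81, 51, 85, 85]


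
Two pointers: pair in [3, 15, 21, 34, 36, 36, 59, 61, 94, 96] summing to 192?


lo=0(3)+hi=9(96)=99
lo=1(15)+hi=9(96)=111
lo=2(21)+hi=9(96)=117
lo=3(34)+hi=9(96)=130
lo=4(36)+hi=9(96)=132
lo=5(36)+hi=9(96)=132
lo=6(59)+hi=9(96)=155
lo=7(61)+hi=9(96)=157
lo=8(94)+hi=9(96)=190

No pair found


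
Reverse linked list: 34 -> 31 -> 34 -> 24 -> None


Step 1: curr=34, set curr.next=prev(None) | reversed so far: 34
Step 2: curr=31, set curr.next=prev(34) | reversed so far: 31 -> 34
Step 3: curr=34, set curr.next=prev(31) | reversed so far: 34 -> 31 -> 34
Step 4: curr=24, set curr.next=prev(34) | reversed so far: 24 -> 34 -> 31 -> 34

24 -> 34 -> 31 -> 34 -> None


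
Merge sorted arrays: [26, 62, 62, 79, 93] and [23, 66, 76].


Take 23 from B
Take 26 from A
Take 62 from A
Take 62 from A
Take 66 from B
Take 76 from B

Merged: [23, 26, 62, 62, 66, 76, 79, 93]


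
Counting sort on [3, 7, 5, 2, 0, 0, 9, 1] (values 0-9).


Input: [3, 7, 5, 2, 0, 0, 9, 1]
Counts: [2, 1, 1, 1, 0, 1, 0, 1, 0, 1]

Sorted: [0, 0, 1, 2, 3, 5, 7, 9]


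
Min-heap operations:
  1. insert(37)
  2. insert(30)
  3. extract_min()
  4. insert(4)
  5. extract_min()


insert(37) -> [37]
insert(30) -> [30, 37]
extract_min()->30, [37]
insert(4) -> [4, 37]
extract_min()->4, [37]

Final heap: [37]


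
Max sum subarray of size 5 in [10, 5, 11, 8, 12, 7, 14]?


[0:5]: 46
[1:6]: 43
[2:7]: 52

Max: 52 at [2:7]


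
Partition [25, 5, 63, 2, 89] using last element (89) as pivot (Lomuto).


Pivot: 89
  25 <= 89: advance i (no swap)
  5 <= 89: advance i (no swap)
  63 <= 89: advance i (no swap)
  2 <= 89: advance i (no swap)
Place pivot at 4: [25, 5, 63, 2, 89]

Partitioned: [25, 5, 63, 2, 89]


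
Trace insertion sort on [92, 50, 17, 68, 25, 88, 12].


Initial: [92, 50, 17, 68, 25, 88, 12]
Insert 50: [50, 92, 17, 68, 25, 88, 12]
Insert 17: [17, 50, 92, 68, 25, 88, 12]
Insert 68: [17, 50, 68, 92, 25, 88, 12]
Insert 25: [17, 25, 50, 68, 92, 88, 12]
Insert 88: [17, 25, 50, 68, 88, 92, 12]
Insert 12: [12, 17, 25, 50, 68, 88, 92]

Sorted: [12, 17, 25, 50, 68, 88, 92]


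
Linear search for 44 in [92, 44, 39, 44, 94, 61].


i=0: 92!=44
i=1: 44==44 found!

Found at 1, 2 comps


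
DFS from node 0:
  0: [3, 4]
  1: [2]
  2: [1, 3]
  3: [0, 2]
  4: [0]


Visit 0, push [4, 3]
Visit 3, push [2]
Visit 2, push [1]
Visit 1, push []
Visit 4, push []

DFS order: [0, 3, 2, 1, 4]


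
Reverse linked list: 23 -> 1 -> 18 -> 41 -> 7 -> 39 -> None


Step 1: curr=23, set curr.next=prev(None) | reversed so far: 23
Step 2: curr=1, set curr.next=prev(23) | reversed so far: 1 -> 23
Step 3: curr=18, set curr.next=prev(1) | reversed so far: 18 -> 1 -> 23
Step 4: curr=41, set curr.next=prev(18) | reversed so far: 41 -> 18 -> 1 -> 23
Step 5: curr=7, set curr.next=prev(41) | reversed so far: 7 -> 41 -> 18 -> 1 -> 23
Step 6: curr=39, set curr.next=prev(7) | reversed so far: 39 -> 7 -> 41 -> 18 -> 1 -> 23

39 -> 7 -> 41 -> 18 -> 1 -> 23 -> None


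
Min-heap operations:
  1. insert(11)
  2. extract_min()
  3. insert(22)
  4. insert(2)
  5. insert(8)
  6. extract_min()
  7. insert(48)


insert(11) -> [11]
extract_min()->11, []
insert(22) -> [22]
insert(2) -> [2, 22]
insert(8) -> [2, 22, 8]
extract_min()->2, [8, 22]
insert(48) -> [8, 22, 48]

Final heap: [8, 22, 48]


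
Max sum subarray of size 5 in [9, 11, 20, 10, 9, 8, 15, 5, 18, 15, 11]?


[0:5]: 59
[1:6]: 58
[2:7]: 62
[3:8]: 47
[4:9]: 55
[5:10]: 61
[6:11]: 64

Max: 64 at [6:11]


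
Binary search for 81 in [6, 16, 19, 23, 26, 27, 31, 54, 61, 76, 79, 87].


Step 1: lo=0, hi=11, mid=5, val=27
Step 2: lo=6, hi=11, mid=8, val=61
Step 3: lo=9, hi=11, mid=10, val=79
Step 4: lo=11, hi=11, mid=11, val=87

Not found


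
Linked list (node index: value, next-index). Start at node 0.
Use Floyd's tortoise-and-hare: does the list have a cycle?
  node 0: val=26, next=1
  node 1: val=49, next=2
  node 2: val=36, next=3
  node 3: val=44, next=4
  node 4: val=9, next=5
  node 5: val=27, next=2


Floyd's tortoise (slow, +1) and hare (fast, +2):
  init: slow=0, fast=0
  step 1: slow=1, fast=2
  step 2: slow=2, fast=4
  step 3: slow=3, fast=2
  step 4: slow=4, fast=4
  slow == fast at node 4: cycle detected

Cycle: yes


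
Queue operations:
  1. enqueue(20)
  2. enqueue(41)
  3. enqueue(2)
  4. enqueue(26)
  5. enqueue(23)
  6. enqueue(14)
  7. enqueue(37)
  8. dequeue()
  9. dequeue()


enqueue(20) -> [20]
enqueue(41) -> [20, 41]
enqueue(2) -> [20, 41, 2]
enqueue(26) -> [20, 41, 2, 26]
enqueue(23) -> [20, 41, 2, 26, 23]
enqueue(14) -> [20, 41, 2, 26, 23, 14]
enqueue(37) -> [20, 41, 2, 26, 23, 14, 37]
dequeue()->20, [41, 2, 26, 23, 14, 37]
dequeue()->41, [2, 26, 23, 14, 37]

Final queue: [2, 26, 23, 14, 37]


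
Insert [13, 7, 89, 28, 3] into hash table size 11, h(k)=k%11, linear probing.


Insert 13: h=2 -> slot 2
Insert 7: h=7 -> slot 7
Insert 89: h=1 -> slot 1
Insert 28: h=6 -> slot 6
Insert 3: h=3 -> slot 3

Table: [None, 89, 13, 3, None, None, 28, 7, None, None, None]


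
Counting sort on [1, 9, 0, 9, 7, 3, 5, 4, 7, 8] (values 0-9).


Input: [1, 9, 0, 9, 7, 3, 5, 4, 7, 8]
Counts: [1, 1, 0, 1, 1, 1, 0, 2, 1, 2]

Sorted: [0, 1, 3, 4, 5, 7, 7, 8, 9, 9]


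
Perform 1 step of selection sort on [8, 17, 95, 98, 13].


Initial: [8, 17, 95, 98, 13]
Step 1: min=8 at 0
  Swap: [8, 17, 95, 98, 13]

After 1 step: [8, 17, 95, 98, 13]


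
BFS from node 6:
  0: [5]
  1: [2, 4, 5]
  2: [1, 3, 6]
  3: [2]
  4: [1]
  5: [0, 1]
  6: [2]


Visit 6, enqueue [2]
Visit 2, enqueue [1, 3]
Visit 1, enqueue [4, 5]
Visit 3, enqueue []
Visit 4, enqueue []
Visit 5, enqueue [0]
Visit 0, enqueue []

BFS order: [6, 2, 1, 3, 4, 5, 0]


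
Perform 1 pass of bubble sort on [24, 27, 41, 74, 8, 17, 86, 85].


Initial: [24, 27, 41, 74, 8, 17, 86, 85]
Pass 1: [24, 27, 41, 8, 17, 74, 85, 86] (3 swaps)

After 1 pass: [24, 27, 41, 8, 17, 74, 85, 86]


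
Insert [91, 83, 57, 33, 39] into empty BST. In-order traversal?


Insert 91: root
Insert 83: L from 91
Insert 57: L from 91 -> L from 83
Insert 33: L from 91 -> L from 83 -> L from 57
Insert 39: L from 91 -> L from 83 -> L from 57 -> R from 33

In-order: [33, 39, 57, 83, 91]


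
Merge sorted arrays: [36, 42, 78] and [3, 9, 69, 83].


Take 3 from B
Take 9 from B
Take 36 from A
Take 42 from A
Take 69 from B
Take 78 from A

Merged: [3, 9, 36, 42, 69, 78, 83]


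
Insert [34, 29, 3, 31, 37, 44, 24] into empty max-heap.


Insert 34: [34]
Insert 29: [34, 29]
Insert 3: [34, 29, 3]
Insert 31: [34, 31, 3, 29]
Insert 37: [37, 34, 3, 29, 31]
Insert 44: [44, 34, 37, 29, 31, 3]
Insert 24: [44, 34, 37, 29, 31, 3, 24]

Final heap: [44, 34, 37, 29, 31, 3, 24]


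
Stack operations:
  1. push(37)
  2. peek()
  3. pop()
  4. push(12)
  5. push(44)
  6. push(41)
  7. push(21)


push(37) -> [37]
peek()->37
pop()->37, []
push(12) -> [12]
push(44) -> [12, 44]
push(41) -> [12, 44, 41]
push(21) -> [12, 44, 41, 21]

Final stack: [12, 44, 41, 21]


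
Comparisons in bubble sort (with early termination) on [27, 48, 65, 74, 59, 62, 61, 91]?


Algorithm: bubble sort (with early termination)
Input: [27, 48, 65, 74, 59, 62, 61, 91]
Sorted: [27, 48, 59, 61, 62, 65, 74, 91]

22


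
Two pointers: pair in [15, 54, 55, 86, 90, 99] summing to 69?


lo=0(15)+hi=5(99)=114
lo=0(15)+hi=4(90)=105
lo=0(15)+hi=3(86)=101
lo=0(15)+hi=2(55)=70
lo=0(15)+hi=1(54)=69

Yes: 15+54=69


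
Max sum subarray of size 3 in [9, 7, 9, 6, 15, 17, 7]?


[0:3]: 25
[1:4]: 22
[2:5]: 30
[3:6]: 38
[4:7]: 39

Max: 39 at [4:7]


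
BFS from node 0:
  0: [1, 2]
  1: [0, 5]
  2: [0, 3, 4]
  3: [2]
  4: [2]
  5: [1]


Visit 0, enqueue [1, 2]
Visit 1, enqueue [5]
Visit 2, enqueue [3, 4]
Visit 5, enqueue []
Visit 3, enqueue []
Visit 4, enqueue []

BFS order: [0, 1, 2, 5, 3, 4]


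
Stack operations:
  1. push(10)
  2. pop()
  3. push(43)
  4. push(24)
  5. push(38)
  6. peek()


push(10) -> [10]
pop()->10, []
push(43) -> [43]
push(24) -> [43, 24]
push(38) -> [43, 24, 38]
peek()->38

Final stack: [43, 24, 38]


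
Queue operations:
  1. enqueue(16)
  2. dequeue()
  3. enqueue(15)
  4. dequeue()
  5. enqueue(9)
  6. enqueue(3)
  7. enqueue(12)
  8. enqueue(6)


enqueue(16) -> [16]
dequeue()->16, []
enqueue(15) -> [15]
dequeue()->15, []
enqueue(9) -> [9]
enqueue(3) -> [9, 3]
enqueue(12) -> [9, 3, 12]
enqueue(6) -> [9, 3, 12, 6]

Final queue: [9, 3, 12, 6]


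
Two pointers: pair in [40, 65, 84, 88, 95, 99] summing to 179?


lo=0(40)+hi=5(99)=139
lo=1(65)+hi=5(99)=164
lo=2(84)+hi=5(99)=183
lo=2(84)+hi=4(95)=179

Yes: 84+95=179


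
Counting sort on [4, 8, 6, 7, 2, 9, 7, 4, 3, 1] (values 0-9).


Input: [4, 8, 6, 7, 2, 9, 7, 4, 3, 1]
Counts: [0, 1, 1, 1, 2, 0, 1, 2, 1, 1]

Sorted: [1, 2, 3, 4, 4, 6, 7, 7, 8, 9]


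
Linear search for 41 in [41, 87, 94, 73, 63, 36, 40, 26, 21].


i=0: 41==41 found!

Found at 0, 1 comps


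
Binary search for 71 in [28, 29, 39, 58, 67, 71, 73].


Step 1: lo=0, hi=6, mid=3, val=58
Step 2: lo=4, hi=6, mid=5, val=71

Found at index 5


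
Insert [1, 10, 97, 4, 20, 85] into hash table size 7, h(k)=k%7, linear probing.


Insert 1: h=1 -> slot 1
Insert 10: h=3 -> slot 3
Insert 97: h=6 -> slot 6
Insert 4: h=4 -> slot 4
Insert 20: h=6, 1 probes -> slot 0
Insert 85: h=1, 1 probes -> slot 2

Table: [20, 1, 85, 10, 4, None, 97]


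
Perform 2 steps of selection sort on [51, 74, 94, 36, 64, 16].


Initial: [51, 74, 94, 36, 64, 16]
Step 1: min=16 at 5
  Swap: [16, 74, 94, 36, 64, 51]
Step 2: min=36 at 3
  Swap: [16, 36, 94, 74, 64, 51]

After 2 steps: [16, 36, 94, 74, 64, 51]


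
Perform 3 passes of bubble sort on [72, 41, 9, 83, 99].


Initial: [72, 41, 9, 83, 99]
Pass 1: [41, 9, 72, 83, 99] (2 swaps)
Pass 2: [9, 41, 72, 83, 99] (1 swaps)
Pass 3: [9, 41, 72, 83, 99] (0 swaps)

After 3 passes: [9, 41, 72, 83, 99]


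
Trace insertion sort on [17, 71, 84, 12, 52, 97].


Initial: [17, 71, 84, 12, 52, 97]
Insert 71: [17, 71, 84, 12, 52, 97]
Insert 84: [17, 71, 84, 12, 52, 97]
Insert 12: [12, 17, 71, 84, 52, 97]
Insert 52: [12, 17, 52, 71, 84, 97]
Insert 97: [12, 17, 52, 71, 84, 97]

Sorted: [12, 17, 52, 71, 84, 97]


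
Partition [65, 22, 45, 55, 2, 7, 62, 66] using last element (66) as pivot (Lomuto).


Pivot: 66
  65 <= 66: advance i (no swap)
  22 <= 66: advance i (no swap)
  45 <= 66: advance i (no swap)
  55 <= 66: advance i (no swap)
  2 <= 66: advance i (no swap)
  7 <= 66: advance i (no swap)
  62 <= 66: advance i (no swap)
Place pivot at 7: [65, 22, 45, 55, 2, 7, 62, 66]

Partitioned: [65, 22, 45, 55, 2, 7, 62, 66]


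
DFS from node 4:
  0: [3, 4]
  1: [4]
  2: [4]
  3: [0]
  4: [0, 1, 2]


Visit 4, push [2, 1, 0]
Visit 0, push [3]
Visit 3, push []
Visit 1, push []
Visit 2, push []

DFS order: [4, 0, 3, 1, 2]


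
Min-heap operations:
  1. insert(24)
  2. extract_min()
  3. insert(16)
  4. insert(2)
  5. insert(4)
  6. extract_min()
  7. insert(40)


insert(24) -> [24]
extract_min()->24, []
insert(16) -> [16]
insert(2) -> [2, 16]
insert(4) -> [2, 16, 4]
extract_min()->2, [4, 16]
insert(40) -> [4, 16, 40]

Final heap: [4, 16, 40]


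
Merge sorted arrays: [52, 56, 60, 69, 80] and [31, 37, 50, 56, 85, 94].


Take 31 from B
Take 37 from B
Take 50 from B
Take 52 from A
Take 56 from A
Take 56 from B
Take 60 from A
Take 69 from A
Take 80 from A

Merged: [31, 37, 50, 52, 56, 56, 60, 69, 80, 85, 94]


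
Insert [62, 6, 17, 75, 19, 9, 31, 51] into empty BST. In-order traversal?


Insert 62: root
Insert 6: L from 62
Insert 17: L from 62 -> R from 6
Insert 75: R from 62
Insert 19: L from 62 -> R from 6 -> R from 17
Insert 9: L from 62 -> R from 6 -> L from 17
Insert 31: L from 62 -> R from 6 -> R from 17 -> R from 19
Insert 51: L from 62 -> R from 6 -> R from 17 -> R from 19 -> R from 31

In-order: [6, 9, 17, 19, 31, 51, 62, 75]


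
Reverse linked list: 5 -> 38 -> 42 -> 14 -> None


Step 1: curr=5, set curr.next=prev(None) | reversed so far: 5
Step 2: curr=38, set curr.next=prev(5) | reversed so far: 38 -> 5
Step 3: curr=42, set curr.next=prev(38) | reversed so far: 42 -> 38 -> 5
Step 4: curr=14, set curr.next=prev(42) | reversed so far: 14 -> 42 -> 38 -> 5

14 -> 42 -> 38 -> 5 -> None


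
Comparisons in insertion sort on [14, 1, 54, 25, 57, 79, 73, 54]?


Algorithm: insertion sort
Input: [14, 1, 54, 25, 57, 79, 73, 54]
Sorted: [1, 14, 25, 54, 54, 57, 73, 79]

12


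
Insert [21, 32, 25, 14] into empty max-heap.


Insert 21: [21]
Insert 32: [32, 21]
Insert 25: [32, 21, 25]
Insert 14: [32, 21, 25, 14]

Final heap: [32, 21, 25, 14]


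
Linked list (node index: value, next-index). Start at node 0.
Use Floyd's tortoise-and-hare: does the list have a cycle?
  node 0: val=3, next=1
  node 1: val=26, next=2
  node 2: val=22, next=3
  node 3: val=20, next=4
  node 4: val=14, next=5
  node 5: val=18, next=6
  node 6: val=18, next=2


Floyd's tortoise (slow, +1) and hare (fast, +2):
  init: slow=0, fast=0
  step 1: slow=1, fast=2
  step 2: slow=2, fast=4
  step 3: slow=3, fast=6
  step 4: slow=4, fast=3
  step 5: slow=5, fast=5
  slow == fast at node 5: cycle detected

Cycle: yes


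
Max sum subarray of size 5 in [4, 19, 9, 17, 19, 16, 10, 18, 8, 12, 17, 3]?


[0:5]: 68
[1:6]: 80
[2:7]: 71
[3:8]: 80
[4:9]: 71
[5:10]: 64
[6:11]: 65
[7:12]: 58

Max: 80 at [1:6]


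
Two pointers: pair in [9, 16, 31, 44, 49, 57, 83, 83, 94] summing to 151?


lo=0(9)+hi=8(94)=103
lo=1(16)+hi=8(94)=110
lo=2(31)+hi=8(94)=125
lo=3(44)+hi=8(94)=138
lo=4(49)+hi=8(94)=143
lo=5(57)+hi=8(94)=151

Yes: 57+94=151


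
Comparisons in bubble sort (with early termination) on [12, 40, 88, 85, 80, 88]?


Algorithm: bubble sort (with early termination)
Input: [12, 40, 88, 85, 80, 88]
Sorted: [12, 40, 80, 85, 88, 88]

12


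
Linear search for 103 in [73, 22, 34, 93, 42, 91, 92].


i=0: 73!=103
i=1: 22!=103
i=2: 34!=103
i=3: 93!=103
i=4: 42!=103
i=5: 91!=103
i=6: 92!=103

Not found, 7 comps


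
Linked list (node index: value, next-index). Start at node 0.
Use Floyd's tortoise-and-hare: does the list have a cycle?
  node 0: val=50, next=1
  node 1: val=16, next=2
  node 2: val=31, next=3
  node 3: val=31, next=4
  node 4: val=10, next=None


Floyd's tortoise (slow, +1) and hare (fast, +2):
  init: slow=0, fast=0
  step 1: slow=1, fast=2
  step 2: slow=2, fast=4
  step 3: fast -> None, no cycle

Cycle: no


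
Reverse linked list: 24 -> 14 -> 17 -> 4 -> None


Step 1: curr=24, set curr.next=prev(None) | reversed so far: 24
Step 2: curr=14, set curr.next=prev(24) | reversed so far: 14 -> 24
Step 3: curr=17, set curr.next=prev(14) | reversed so far: 17 -> 14 -> 24
Step 4: curr=4, set curr.next=prev(17) | reversed so far: 4 -> 17 -> 14 -> 24

4 -> 17 -> 14 -> 24 -> None


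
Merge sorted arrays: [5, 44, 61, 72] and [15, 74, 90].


Take 5 from A
Take 15 from B
Take 44 from A
Take 61 from A
Take 72 from A

Merged: [5, 15, 44, 61, 72, 74, 90]


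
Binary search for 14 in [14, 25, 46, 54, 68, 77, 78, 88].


Step 1: lo=0, hi=7, mid=3, val=54
Step 2: lo=0, hi=2, mid=1, val=25
Step 3: lo=0, hi=0, mid=0, val=14

Found at index 0


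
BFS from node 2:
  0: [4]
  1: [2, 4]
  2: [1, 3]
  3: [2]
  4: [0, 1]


Visit 2, enqueue [1, 3]
Visit 1, enqueue [4]
Visit 3, enqueue []
Visit 4, enqueue [0]
Visit 0, enqueue []

BFS order: [2, 1, 3, 4, 0]


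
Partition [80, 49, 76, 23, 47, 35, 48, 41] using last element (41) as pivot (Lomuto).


Pivot: 41
  23 <= 41: swap -> [23, 49, 76, 80, 47, 35, 48, 41]
  35 <= 41: swap -> [23, 35, 76, 80, 47, 49, 48, 41]
Place pivot at 2: [23, 35, 41, 80, 47, 49, 48, 76]

Partitioned: [23, 35, 41, 80, 47, 49, 48, 76]


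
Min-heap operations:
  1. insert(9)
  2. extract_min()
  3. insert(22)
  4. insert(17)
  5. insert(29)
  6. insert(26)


insert(9) -> [9]
extract_min()->9, []
insert(22) -> [22]
insert(17) -> [17, 22]
insert(29) -> [17, 22, 29]
insert(26) -> [17, 22, 29, 26]

Final heap: [17, 22, 29, 26]


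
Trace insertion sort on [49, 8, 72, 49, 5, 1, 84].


Initial: [49, 8, 72, 49, 5, 1, 84]
Insert 8: [8, 49, 72, 49, 5, 1, 84]
Insert 72: [8, 49, 72, 49, 5, 1, 84]
Insert 49: [8, 49, 49, 72, 5, 1, 84]
Insert 5: [5, 8, 49, 49, 72, 1, 84]
Insert 1: [1, 5, 8, 49, 49, 72, 84]
Insert 84: [1, 5, 8, 49, 49, 72, 84]

Sorted: [1, 5, 8, 49, 49, 72, 84]


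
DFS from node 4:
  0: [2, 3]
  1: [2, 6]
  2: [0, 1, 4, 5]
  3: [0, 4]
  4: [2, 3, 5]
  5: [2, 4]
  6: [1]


Visit 4, push [5, 3, 2]
Visit 2, push [5, 1, 0]
Visit 0, push [3]
Visit 3, push []
Visit 1, push [6]
Visit 6, push []
Visit 5, push []

DFS order: [4, 2, 0, 3, 1, 6, 5]


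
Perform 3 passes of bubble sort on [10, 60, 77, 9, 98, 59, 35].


Initial: [10, 60, 77, 9, 98, 59, 35]
Pass 1: [10, 60, 9, 77, 59, 35, 98] (3 swaps)
Pass 2: [10, 9, 60, 59, 35, 77, 98] (3 swaps)
Pass 3: [9, 10, 59, 35, 60, 77, 98] (3 swaps)

After 3 passes: [9, 10, 59, 35, 60, 77, 98]


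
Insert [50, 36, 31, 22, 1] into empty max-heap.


Insert 50: [50]
Insert 36: [50, 36]
Insert 31: [50, 36, 31]
Insert 22: [50, 36, 31, 22]
Insert 1: [50, 36, 31, 22, 1]

Final heap: [50, 36, 31, 22, 1]


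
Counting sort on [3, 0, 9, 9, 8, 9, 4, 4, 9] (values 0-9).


Input: [3, 0, 9, 9, 8, 9, 4, 4, 9]
Counts: [1, 0, 0, 1, 2, 0, 0, 0, 1, 4]

Sorted: [0, 3, 4, 4, 8, 9, 9, 9, 9]


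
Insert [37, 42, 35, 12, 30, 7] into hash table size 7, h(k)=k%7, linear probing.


Insert 37: h=2 -> slot 2
Insert 42: h=0 -> slot 0
Insert 35: h=0, 1 probes -> slot 1
Insert 12: h=5 -> slot 5
Insert 30: h=2, 1 probes -> slot 3
Insert 7: h=0, 4 probes -> slot 4

Table: [42, 35, 37, 30, 7, 12, None]


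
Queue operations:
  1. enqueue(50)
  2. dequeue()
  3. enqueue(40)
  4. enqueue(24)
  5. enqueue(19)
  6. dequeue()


enqueue(50) -> [50]
dequeue()->50, []
enqueue(40) -> [40]
enqueue(24) -> [40, 24]
enqueue(19) -> [40, 24, 19]
dequeue()->40, [24, 19]

Final queue: [24, 19]


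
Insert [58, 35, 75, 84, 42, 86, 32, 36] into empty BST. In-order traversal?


Insert 58: root
Insert 35: L from 58
Insert 75: R from 58
Insert 84: R from 58 -> R from 75
Insert 42: L from 58 -> R from 35
Insert 86: R from 58 -> R from 75 -> R from 84
Insert 32: L from 58 -> L from 35
Insert 36: L from 58 -> R from 35 -> L from 42

In-order: [32, 35, 36, 42, 58, 75, 84, 86]


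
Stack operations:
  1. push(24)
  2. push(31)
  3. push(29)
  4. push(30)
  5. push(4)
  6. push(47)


push(24) -> [24]
push(31) -> [24, 31]
push(29) -> [24, 31, 29]
push(30) -> [24, 31, 29, 30]
push(4) -> [24, 31, 29, 30, 4]
push(47) -> [24, 31, 29, 30, 4, 47]

Final stack: [24, 31, 29, 30, 4, 47]


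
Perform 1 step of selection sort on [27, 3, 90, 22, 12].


Initial: [27, 3, 90, 22, 12]
Step 1: min=3 at 1
  Swap: [3, 27, 90, 22, 12]

After 1 step: [3, 27, 90, 22, 12]


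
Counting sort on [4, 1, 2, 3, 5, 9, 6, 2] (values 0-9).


Input: [4, 1, 2, 3, 5, 9, 6, 2]
Counts: [0, 1, 2, 1, 1, 1, 1, 0, 0, 1]

Sorted: [1, 2, 2, 3, 4, 5, 6, 9]


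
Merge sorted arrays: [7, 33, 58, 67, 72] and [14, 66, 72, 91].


Take 7 from A
Take 14 from B
Take 33 from A
Take 58 from A
Take 66 from B
Take 67 from A
Take 72 from A

Merged: [7, 14, 33, 58, 66, 67, 72, 72, 91]


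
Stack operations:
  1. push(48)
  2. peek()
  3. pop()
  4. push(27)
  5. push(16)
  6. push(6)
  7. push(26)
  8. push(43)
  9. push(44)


push(48) -> [48]
peek()->48
pop()->48, []
push(27) -> [27]
push(16) -> [27, 16]
push(6) -> [27, 16, 6]
push(26) -> [27, 16, 6, 26]
push(43) -> [27, 16, 6, 26, 43]
push(44) -> [27, 16, 6, 26, 43, 44]

Final stack: [27, 16, 6, 26, 43, 44]


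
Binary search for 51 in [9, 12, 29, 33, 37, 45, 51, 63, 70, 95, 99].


Step 1: lo=0, hi=10, mid=5, val=45
Step 2: lo=6, hi=10, mid=8, val=70
Step 3: lo=6, hi=7, mid=6, val=51

Found at index 6


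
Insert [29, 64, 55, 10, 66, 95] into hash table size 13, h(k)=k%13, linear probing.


Insert 29: h=3 -> slot 3
Insert 64: h=12 -> slot 12
Insert 55: h=3, 1 probes -> slot 4
Insert 10: h=10 -> slot 10
Insert 66: h=1 -> slot 1
Insert 95: h=4, 1 probes -> slot 5

Table: [None, 66, None, 29, 55, 95, None, None, None, None, 10, None, 64]


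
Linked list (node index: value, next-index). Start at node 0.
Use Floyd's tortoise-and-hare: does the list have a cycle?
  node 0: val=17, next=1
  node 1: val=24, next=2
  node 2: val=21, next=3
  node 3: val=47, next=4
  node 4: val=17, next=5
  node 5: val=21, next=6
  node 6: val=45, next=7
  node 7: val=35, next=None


Floyd's tortoise (slow, +1) and hare (fast, +2):
  init: slow=0, fast=0
  step 1: slow=1, fast=2
  step 2: slow=2, fast=4
  step 3: slow=3, fast=6
  step 4: fast 6->7->None, no cycle

Cycle: no


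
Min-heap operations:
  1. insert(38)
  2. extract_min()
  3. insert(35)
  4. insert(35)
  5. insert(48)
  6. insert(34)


insert(38) -> [38]
extract_min()->38, []
insert(35) -> [35]
insert(35) -> [35, 35]
insert(48) -> [35, 35, 48]
insert(34) -> [34, 35, 48, 35]

Final heap: [34, 35, 48, 35]


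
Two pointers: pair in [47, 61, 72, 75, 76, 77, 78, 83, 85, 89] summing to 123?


lo=0(47)+hi=9(89)=136
lo=0(47)+hi=8(85)=132
lo=0(47)+hi=7(83)=130
lo=0(47)+hi=6(78)=125
lo=0(47)+hi=5(77)=124
lo=0(47)+hi=4(76)=123

Yes: 47+76=123


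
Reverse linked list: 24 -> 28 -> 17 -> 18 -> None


Step 1: curr=24, set curr.next=prev(None) | reversed so far: 24
Step 2: curr=28, set curr.next=prev(24) | reversed so far: 28 -> 24
Step 3: curr=17, set curr.next=prev(28) | reversed so far: 17 -> 28 -> 24
Step 4: curr=18, set curr.next=prev(17) | reversed so far: 18 -> 17 -> 28 -> 24

18 -> 17 -> 28 -> 24 -> None


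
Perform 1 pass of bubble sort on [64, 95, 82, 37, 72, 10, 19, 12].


Initial: [64, 95, 82, 37, 72, 10, 19, 12]
Pass 1: [64, 82, 37, 72, 10, 19, 12, 95] (6 swaps)

After 1 pass: [64, 82, 37, 72, 10, 19, 12, 95]


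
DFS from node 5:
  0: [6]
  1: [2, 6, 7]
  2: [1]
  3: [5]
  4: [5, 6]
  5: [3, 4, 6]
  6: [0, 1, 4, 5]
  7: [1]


Visit 5, push [6, 4, 3]
Visit 3, push []
Visit 4, push [6]
Visit 6, push [1, 0]
Visit 0, push []
Visit 1, push [7, 2]
Visit 2, push []
Visit 7, push []

DFS order: [5, 3, 4, 6, 0, 1, 2, 7]


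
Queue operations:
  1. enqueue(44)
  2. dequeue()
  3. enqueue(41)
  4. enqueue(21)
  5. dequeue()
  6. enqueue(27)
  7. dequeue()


enqueue(44) -> [44]
dequeue()->44, []
enqueue(41) -> [41]
enqueue(21) -> [41, 21]
dequeue()->41, [21]
enqueue(27) -> [21, 27]
dequeue()->21, [27]

Final queue: [27]


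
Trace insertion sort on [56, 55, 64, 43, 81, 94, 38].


Initial: [56, 55, 64, 43, 81, 94, 38]
Insert 55: [55, 56, 64, 43, 81, 94, 38]
Insert 64: [55, 56, 64, 43, 81, 94, 38]
Insert 43: [43, 55, 56, 64, 81, 94, 38]
Insert 81: [43, 55, 56, 64, 81, 94, 38]
Insert 94: [43, 55, 56, 64, 81, 94, 38]
Insert 38: [38, 43, 55, 56, 64, 81, 94]

Sorted: [38, 43, 55, 56, 64, 81, 94]


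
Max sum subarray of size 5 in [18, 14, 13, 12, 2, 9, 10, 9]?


[0:5]: 59
[1:6]: 50
[2:7]: 46
[3:8]: 42

Max: 59 at [0:5]


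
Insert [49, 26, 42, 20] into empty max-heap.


Insert 49: [49]
Insert 26: [49, 26]
Insert 42: [49, 26, 42]
Insert 20: [49, 26, 42, 20]

Final heap: [49, 26, 42, 20]


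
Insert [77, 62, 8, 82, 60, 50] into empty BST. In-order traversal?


Insert 77: root
Insert 62: L from 77
Insert 8: L from 77 -> L from 62
Insert 82: R from 77
Insert 60: L from 77 -> L from 62 -> R from 8
Insert 50: L from 77 -> L from 62 -> R from 8 -> L from 60

In-order: [8, 50, 60, 62, 77, 82]


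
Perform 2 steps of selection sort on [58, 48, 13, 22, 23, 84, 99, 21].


Initial: [58, 48, 13, 22, 23, 84, 99, 21]
Step 1: min=13 at 2
  Swap: [13, 48, 58, 22, 23, 84, 99, 21]
Step 2: min=21 at 7
  Swap: [13, 21, 58, 22, 23, 84, 99, 48]

After 2 steps: [13, 21, 58, 22, 23, 84, 99, 48]


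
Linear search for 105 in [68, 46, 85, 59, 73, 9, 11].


i=0: 68!=105
i=1: 46!=105
i=2: 85!=105
i=3: 59!=105
i=4: 73!=105
i=5: 9!=105
i=6: 11!=105

Not found, 7 comps


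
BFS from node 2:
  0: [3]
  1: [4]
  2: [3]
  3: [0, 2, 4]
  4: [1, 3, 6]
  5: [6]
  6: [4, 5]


Visit 2, enqueue [3]
Visit 3, enqueue [0, 4]
Visit 0, enqueue []
Visit 4, enqueue [1, 6]
Visit 1, enqueue []
Visit 6, enqueue [5]
Visit 5, enqueue []

BFS order: [2, 3, 0, 4, 1, 6, 5]


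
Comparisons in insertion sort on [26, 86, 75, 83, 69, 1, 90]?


Algorithm: insertion sort
Input: [26, 86, 75, 83, 69, 1, 90]
Sorted: [1, 26, 69, 75, 83, 86, 90]

15


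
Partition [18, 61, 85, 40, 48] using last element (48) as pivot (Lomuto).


Pivot: 48
  18 <= 48: advance i (no swap)
  40 <= 48: swap -> [18, 40, 85, 61, 48]
Place pivot at 2: [18, 40, 48, 61, 85]

Partitioned: [18, 40, 48, 61, 85]


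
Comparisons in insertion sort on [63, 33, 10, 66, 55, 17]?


Algorithm: insertion sort
Input: [63, 33, 10, 66, 55, 17]
Sorted: [10, 17, 33, 55, 63, 66]

12


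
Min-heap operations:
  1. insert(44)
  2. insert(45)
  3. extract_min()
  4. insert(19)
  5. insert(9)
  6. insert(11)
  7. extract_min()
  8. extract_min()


insert(44) -> [44]
insert(45) -> [44, 45]
extract_min()->44, [45]
insert(19) -> [19, 45]
insert(9) -> [9, 45, 19]
insert(11) -> [9, 11, 19, 45]
extract_min()->9, [11, 45, 19]
extract_min()->11, [19, 45]

Final heap: [19, 45]


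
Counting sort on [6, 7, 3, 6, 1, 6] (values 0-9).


Input: [6, 7, 3, 6, 1, 6]
Counts: [0, 1, 0, 1, 0, 0, 3, 1, 0, 0]

Sorted: [1, 3, 6, 6, 6, 7]


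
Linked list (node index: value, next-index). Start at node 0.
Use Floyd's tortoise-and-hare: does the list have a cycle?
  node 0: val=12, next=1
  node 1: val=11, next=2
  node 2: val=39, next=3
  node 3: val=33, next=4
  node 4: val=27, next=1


Floyd's tortoise (slow, +1) and hare (fast, +2):
  init: slow=0, fast=0
  step 1: slow=1, fast=2
  step 2: slow=2, fast=4
  step 3: slow=3, fast=2
  step 4: slow=4, fast=4
  slow == fast at node 4: cycle detected

Cycle: yes


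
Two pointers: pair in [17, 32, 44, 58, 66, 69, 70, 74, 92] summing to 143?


lo=0(17)+hi=8(92)=109
lo=1(32)+hi=8(92)=124
lo=2(44)+hi=8(92)=136
lo=3(58)+hi=8(92)=150
lo=3(58)+hi=7(74)=132
lo=4(66)+hi=7(74)=140
lo=5(69)+hi=7(74)=143

Yes: 69+74=143


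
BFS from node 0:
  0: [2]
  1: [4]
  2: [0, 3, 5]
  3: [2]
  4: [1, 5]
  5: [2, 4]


Visit 0, enqueue [2]
Visit 2, enqueue [3, 5]
Visit 3, enqueue []
Visit 5, enqueue [4]
Visit 4, enqueue [1]
Visit 1, enqueue []

BFS order: [0, 2, 3, 5, 4, 1]


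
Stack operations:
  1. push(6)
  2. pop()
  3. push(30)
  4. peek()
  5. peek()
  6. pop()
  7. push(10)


push(6) -> [6]
pop()->6, []
push(30) -> [30]
peek()->30
peek()->30
pop()->30, []
push(10) -> [10]

Final stack: [10]


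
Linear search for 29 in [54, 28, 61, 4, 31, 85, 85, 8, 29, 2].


i=0: 54!=29
i=1: 28!=29
i=2: 61!=29
i=3: 4!=29
i=4: 31!=29
i=5: 85!=29
i=6: 85!=29
i=7: 8!=29
i=8: 29==29 found!

Found at 8, 9 comps
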